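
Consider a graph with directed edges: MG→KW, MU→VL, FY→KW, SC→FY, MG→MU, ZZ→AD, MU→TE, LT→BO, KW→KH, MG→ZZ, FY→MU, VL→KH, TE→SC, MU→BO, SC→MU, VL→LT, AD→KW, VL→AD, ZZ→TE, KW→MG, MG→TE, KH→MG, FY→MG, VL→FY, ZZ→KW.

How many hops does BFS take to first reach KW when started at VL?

2

Level 0: VL
Level 1: AD, FY, KH, LT
Level 2: BO, KW, MG, MU
Level 3: TE, ZZ
Level 4: SC
KW first appears at level 2.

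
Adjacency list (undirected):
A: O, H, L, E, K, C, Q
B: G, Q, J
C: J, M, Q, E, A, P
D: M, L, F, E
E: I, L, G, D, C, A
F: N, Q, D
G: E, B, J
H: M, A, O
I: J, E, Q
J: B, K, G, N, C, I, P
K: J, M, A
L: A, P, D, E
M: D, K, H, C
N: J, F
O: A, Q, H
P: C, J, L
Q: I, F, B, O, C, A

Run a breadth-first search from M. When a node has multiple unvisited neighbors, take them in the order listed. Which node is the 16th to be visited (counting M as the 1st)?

Visit M; enqueue D, K, H, C → queue [D, K, H, C]
Visit D; enqueue L, F, E → queue [K, H, C, L, F, E]
Visit K; enqueue J, A → queue [H, C, L, F, E, J, A]
Visit H; enqueue O → queue [C, L, F, E, J, A, O]
Visit C; enqueue Q, P → queue [L, F, E, J, A, O, Q, P]
Visit L → queue [F, E, J, A, O, Q, P]
Visit F; enqueue N → queue [E, J, A, O, Q, P, N]
Visit E; enqueue I, G → queue [J, A, O, Q, P, N, I, G]
Visit J; enqueue B → queue [A, O, Q, P, N, I, G, B]
Visit A → queue [O, Q, P, N, I, G, B]
Visit O → queue [Q, P, N, I, G, B]
Visit Q → queue [P, N, I, G, B]
Visit P → queue [N, I, G, B]
Visit N → queue [I, G, B]
Visit I → queue [G, B]
Visit G → queue [B]
Visit B → queue []

Visit order: M, D, K, H, C, L, F, E, J, A, O, Q, P, N, I, G, B

G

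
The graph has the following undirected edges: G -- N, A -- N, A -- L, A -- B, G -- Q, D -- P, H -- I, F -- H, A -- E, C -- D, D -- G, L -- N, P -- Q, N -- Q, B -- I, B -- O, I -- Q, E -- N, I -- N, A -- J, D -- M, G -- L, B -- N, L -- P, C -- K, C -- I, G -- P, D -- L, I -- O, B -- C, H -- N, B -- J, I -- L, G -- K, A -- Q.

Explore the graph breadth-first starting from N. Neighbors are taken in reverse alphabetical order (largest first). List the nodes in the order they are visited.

Visit N; enqueue Q, L, I, H, G, E, B, A → queue [Q, L, I, H, G, E, B, A]
Visit Q; enqueue P → queue [L, I, H, G, E, B, A, P]
Visit L; enqueue D → queue [I, H, G, E, B, A, P, D]
Visit I; enqueue O, C → queue [H, G, E, B, A, P, D, O, C]
Visit H; enqueue F → queue [G, E, B, A, P, D, O, C, F]
Visit G; enqueue K → queue [E, B, A, P, D, O, C, F, K]
Visit E → queue [B, A, P, D, O, C, F, K]
Visit B; enqueue J → queue [A, P, D, O, C, F, K, J]
Visit A → queue [P, D, O, C, F, K, J]
Visit P → queue [D, O, C, F, K, J]
Visit D; enqueue M → queue [O, C, F, K, J, M]
Visit O → queue [C, F, K, J, M]
Visit C → queue [F, K, J, M]
Visit F → queue [K, J, M]
Visit K → queue [J, M]
Visit J → queue [M]
Visit M → queue []

N, Q, L, I, H, G, E, B, A, P, D, O, C, F, K, J, M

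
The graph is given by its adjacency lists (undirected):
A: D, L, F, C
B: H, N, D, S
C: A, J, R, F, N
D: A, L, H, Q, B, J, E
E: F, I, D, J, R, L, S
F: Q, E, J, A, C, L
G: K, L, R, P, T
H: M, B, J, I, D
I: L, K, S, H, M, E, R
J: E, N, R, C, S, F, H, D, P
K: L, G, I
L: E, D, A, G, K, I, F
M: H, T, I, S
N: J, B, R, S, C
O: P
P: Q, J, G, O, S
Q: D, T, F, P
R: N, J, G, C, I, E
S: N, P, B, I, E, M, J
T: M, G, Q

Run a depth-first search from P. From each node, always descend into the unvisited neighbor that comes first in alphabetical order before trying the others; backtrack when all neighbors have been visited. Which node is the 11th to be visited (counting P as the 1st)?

Visit P
P → G
G → K
K → I
I → E
E → D
D → A
A → C
C → F
F → J
J → H
H → B
B → N
N → R
N → S
S → M
M → T
T → Q
F → L
P → O

Visit order: P, G, K, I, E, D, A, C, F, J, H, B, N, R, S, M, T, Q, L, O

H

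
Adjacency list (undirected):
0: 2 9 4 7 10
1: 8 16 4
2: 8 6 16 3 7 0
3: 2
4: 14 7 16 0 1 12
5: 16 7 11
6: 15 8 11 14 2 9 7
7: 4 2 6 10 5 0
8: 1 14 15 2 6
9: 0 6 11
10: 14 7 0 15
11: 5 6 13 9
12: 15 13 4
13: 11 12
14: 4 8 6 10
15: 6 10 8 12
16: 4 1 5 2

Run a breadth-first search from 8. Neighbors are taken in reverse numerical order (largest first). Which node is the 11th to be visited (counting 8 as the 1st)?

Visit 8; enqueue 15, 14, 6, 2, 1 → queue [15, 14, 6, 2, 1]
Visit 15; enqueue 12, 10 → queue [14, 6, 2, 1, 12, 10]
Visit 14; enqueue 4 → queue [6, 2, 1, 12, 10, 4]
Visit 6; enqueue 11, 9, 7 → queue [2, 1, 12, 10, 4, 11, 9, 7]
Visit 2; enqueue 16, 3, 0 → queue [1, 12, 10, 4, 11, 9, 7, 16, 3, 0]
Visit 1 → queue [12, 10, 4, 11, 9, 7, 16, 3, 0]
Visit 12; enqueue 13 → queue [10, 4, 11, 9, 7, 16, 3, 0, 13]
Visit 10 → queue [4, 11, 9, 7, 16, 3, 0, 13]
Visit 4 → queue [11, 9, 7, 16, 3, 0, 13]
Visit 11; enqueue 5 → queue [9, 7, 16, 3, 0, 13, 5]
Visit 9 → queue [7, 16, 3, 0, 13, 5]
Visit 7 → queue [16, 3, 0, 13, 5]
Visit 16 → queue [3, 0, 13, 5]
Visit 3 → queue [0, 13, 5]
Visit 0 → queue [13, 5]
Visit 13 → queue [5]
Visit 5 → queue []

Visit order: 8, 15, 14, 6, 2, 1, 12, 10, 4, 11, 9, 7, 16, 3, 0, 13, 5

9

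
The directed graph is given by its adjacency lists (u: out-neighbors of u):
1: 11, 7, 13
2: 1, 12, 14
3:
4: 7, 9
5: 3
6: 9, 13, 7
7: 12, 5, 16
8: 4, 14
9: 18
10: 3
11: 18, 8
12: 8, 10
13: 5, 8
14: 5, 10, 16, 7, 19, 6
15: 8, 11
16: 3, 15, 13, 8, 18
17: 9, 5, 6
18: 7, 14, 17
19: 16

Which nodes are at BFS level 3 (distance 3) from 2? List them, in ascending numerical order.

Level 0: 2
Level 1: 1, 12, 14
Level 2: 5, 6, 7, 8, 10, 11, 13, 16, 19
Level 3: 3, 4, 9, 15, 18
Level 4: 17

3, 4, 9, 15, 18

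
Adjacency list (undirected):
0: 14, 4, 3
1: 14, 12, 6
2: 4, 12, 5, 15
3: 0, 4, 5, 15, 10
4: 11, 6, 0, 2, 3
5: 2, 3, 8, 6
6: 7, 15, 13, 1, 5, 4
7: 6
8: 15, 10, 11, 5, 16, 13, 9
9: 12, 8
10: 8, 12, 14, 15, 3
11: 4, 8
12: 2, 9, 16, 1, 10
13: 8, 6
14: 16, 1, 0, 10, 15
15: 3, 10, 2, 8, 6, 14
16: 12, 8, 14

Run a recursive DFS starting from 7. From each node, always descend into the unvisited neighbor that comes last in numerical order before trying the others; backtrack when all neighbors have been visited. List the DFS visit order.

Visit 7
7 → 6
6 → 15
15 → 14
14 → 16
16 → 12
12 → 10
10 → 8
8 → 13
8 → 11
11 → 4
4 → 3
3 → 5
5 → 2
3 → 0
8 → 9
12 → 1

7, 6, 15, 14, 16, 12, 10, 8, 13, 11, 4, 3, 5, 2, 0, 9, 1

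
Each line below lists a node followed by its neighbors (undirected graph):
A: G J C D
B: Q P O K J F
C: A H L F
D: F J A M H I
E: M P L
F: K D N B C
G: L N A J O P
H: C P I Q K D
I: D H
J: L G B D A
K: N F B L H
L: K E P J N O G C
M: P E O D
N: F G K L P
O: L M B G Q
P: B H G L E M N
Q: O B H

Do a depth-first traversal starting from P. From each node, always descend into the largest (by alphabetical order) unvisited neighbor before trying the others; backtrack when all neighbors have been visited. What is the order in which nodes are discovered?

P -> N -> L -> O -> Q -> H -> K -> F -> D -> M -> E -> J -> G -> A -> C -> B -> I

Visit P
P → N
N → L
L → O
O → Q
Q → H
H → K
K → F
F → D
D → M
M → E
D → J
J → G
G → A
A → C
J → B
D → I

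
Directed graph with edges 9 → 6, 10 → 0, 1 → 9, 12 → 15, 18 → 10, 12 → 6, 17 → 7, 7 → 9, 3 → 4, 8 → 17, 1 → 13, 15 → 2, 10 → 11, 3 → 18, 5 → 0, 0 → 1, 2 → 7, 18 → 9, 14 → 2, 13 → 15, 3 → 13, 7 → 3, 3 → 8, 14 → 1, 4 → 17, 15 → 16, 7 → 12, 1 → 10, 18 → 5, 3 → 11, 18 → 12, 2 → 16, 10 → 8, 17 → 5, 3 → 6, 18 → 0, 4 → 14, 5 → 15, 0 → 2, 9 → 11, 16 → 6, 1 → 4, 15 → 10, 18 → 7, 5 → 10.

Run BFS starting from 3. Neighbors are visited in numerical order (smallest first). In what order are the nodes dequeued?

Visit 3; enqueue 4, 6, 8, 11, 13, 18 → queue [4, 6, 8, 11, 13, 18]
Visit 4; enqueue 14, 17 → queue [6, 8, 11, 13, 18, 14, 17]
Visit 6 → queue [8, 11, 13, 18, 14, 17]
Visit 8 → queue [11, 13, 18, 14, 17]
Visit 11 → queue [13, 18, 14, 17]
Visit 13; enqueue 15 → queue [18, 14, 17, 15]
Visit 18; enqueue 0, 5, 7, 9, 10, 12 → queue [14, 17, 15, 0, 5, 7, 9, 10, 12]
Visit 14; enqueue 1, 2 → queue [17, 15, 0, 5, 7, 9, 10, 12, 1, 2]
Visit 17 → queue [15, 0, 5, 7, 9, 10, 12, 1, 2]
Visit 15; enqueue 16 → queue [0, 5, 7, 9, 10, 12, 1, 2, 16]
Visit 0 → queue [5, 7, 9, 10, 12, 1, 2, 16]
Visit 5 → queue [7, 9, 10, 12, 1, 2, 16]
Visit 7 → queue [9, 10, 12, 1, 2, 16]
Visit 9 → queue [10, 12, 1, 2, 16]
Visit 10 → queue [12, 1, 2, 16]
Visit 12 → queue [1, 2, 16]
Visit 1 → queue [2, 16]
Visit 2 → queue [16]
Visit 16 → queue []

3 4 6 8 11 13 18 14 17 15 0 5 7 9 10 12 1 2 16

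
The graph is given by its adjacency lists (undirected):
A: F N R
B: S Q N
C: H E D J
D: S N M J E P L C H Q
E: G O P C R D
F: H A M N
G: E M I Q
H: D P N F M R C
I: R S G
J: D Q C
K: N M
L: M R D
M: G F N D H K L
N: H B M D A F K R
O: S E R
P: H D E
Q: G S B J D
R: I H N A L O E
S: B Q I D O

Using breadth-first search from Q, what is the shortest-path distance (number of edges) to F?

Level 0: Q
Level 1: B, D, G, J, S
Level 2: C, E, H, I, L, M, N, O, P
Level 3: A, F, K, R
F first appears at level 3.

3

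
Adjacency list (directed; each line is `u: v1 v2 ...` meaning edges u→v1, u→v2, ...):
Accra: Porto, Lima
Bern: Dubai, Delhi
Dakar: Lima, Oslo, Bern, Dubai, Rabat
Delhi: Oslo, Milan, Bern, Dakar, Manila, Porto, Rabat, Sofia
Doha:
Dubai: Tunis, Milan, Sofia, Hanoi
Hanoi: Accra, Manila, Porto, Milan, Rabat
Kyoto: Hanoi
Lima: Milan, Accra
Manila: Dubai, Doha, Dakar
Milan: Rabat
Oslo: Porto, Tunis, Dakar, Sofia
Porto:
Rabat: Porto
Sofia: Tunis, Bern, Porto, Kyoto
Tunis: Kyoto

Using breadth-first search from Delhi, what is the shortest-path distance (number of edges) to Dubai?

2

Level 0: Delhi
Level 1: Bern, Dakar, Manila, Milan, Oslo, Porto, Rabat, Sofia
Level 2: Doha, Dubai, Kyoto, Lima, Tunis
Level 3: Accra, Hanoi
Dubai first appears at level 2.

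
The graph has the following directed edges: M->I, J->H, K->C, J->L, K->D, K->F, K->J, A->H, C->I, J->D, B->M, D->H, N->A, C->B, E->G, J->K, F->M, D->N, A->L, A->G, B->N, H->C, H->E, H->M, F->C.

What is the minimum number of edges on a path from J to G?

3

Level 0: J
Level 1: D, H, K, L
Level 2: C, E, F, M, N
Level 3: A, B, G, I
G first appears at level 3.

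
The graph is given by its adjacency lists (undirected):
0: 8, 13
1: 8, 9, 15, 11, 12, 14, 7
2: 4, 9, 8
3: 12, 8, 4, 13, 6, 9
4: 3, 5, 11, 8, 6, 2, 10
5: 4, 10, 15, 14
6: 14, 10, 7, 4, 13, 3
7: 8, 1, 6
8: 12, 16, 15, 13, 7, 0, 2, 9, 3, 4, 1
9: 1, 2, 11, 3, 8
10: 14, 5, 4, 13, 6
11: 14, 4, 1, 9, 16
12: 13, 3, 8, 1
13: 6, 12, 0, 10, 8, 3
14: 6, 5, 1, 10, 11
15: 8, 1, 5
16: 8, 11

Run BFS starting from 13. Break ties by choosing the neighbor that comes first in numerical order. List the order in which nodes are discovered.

13 -> 0 -> 3 -> 6 -> 8 -> 10 -> 12 -> 4 -> 9 -> 7 -> 14 -> 1 -> 2 -> 15 -> 16 -> 5 -> 11

Visit 13; enqueue 0, 3, 6, 8, 10, 12 → queue [0, 3, 6, 8, 10, 12]
Visit 0 → queue [3, 6, 8, 10, 12]
Visit 3; enqueue 4, 9 → queue [6, 8, 10, 12, 4, 9]
Visit 6; enqueue 7, 14 → queue [8, 10, 12, 4, 9, 7, 14]
Visit 8; enqueue 1, 2, 15, 16 → queue [10, 12, 4, 9, 7, 14, 1, 2, 15, 16]
Visit 10; enqueue 5 → queue [12, 4, 9, 7, 14, 1, 2, 15, 16, 5]
Visit 12 → queue [4, 9, 7, 14, 1, 2, 15, 16, 5]
Visit 4; enqueue 11 → queue [9, 7, 14, 1, 2, 15, 16, 5, 11]
Visit 9 → queue [7, 14, 1, 2, 15, 16, 5, 11]
Visit 7 → queue [14, 1, 2, 15, 16, 5, 11]
Visit 14 → queue [1, 2, 15, 16, 5, 11]
Visit 1 → queue [2, 15, 16, 5, 11]
Visit 2 → queue [15, 16, 5, 11]
Visit 15 → queue [16, 5, 11]
Visit 16 → queue [5, 11]
Visit 5 → queue [11]
Visit 11 → queue []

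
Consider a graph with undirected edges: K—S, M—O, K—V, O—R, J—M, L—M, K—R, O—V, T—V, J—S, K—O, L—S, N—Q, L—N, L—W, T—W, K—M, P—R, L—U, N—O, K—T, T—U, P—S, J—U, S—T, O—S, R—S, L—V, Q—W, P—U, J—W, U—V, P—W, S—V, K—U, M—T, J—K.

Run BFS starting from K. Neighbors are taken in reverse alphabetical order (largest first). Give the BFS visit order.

Visit K; enqueue V, U, T, S, R, O, M, J → queue [V, U, T, S, R, O, M, J]
Visit V; enqueue L → queue [U, T, S, R, O, M, J, L]
Visit U; enqueue P → queue [T, S, R, O, M, J, L, P]
Visit T; enqueue W → queue [S, R, O, M, J, L, P, W]
Visit S → queue [R, O, M, J, L, P, W]
Visit R → queue [O, M, J, L, P, W]
Visit O; enqueue N → queue [M, J, L, P, W, N]
Visit M → queue [J, L, P, W, N]
Visit J → queue [L, P, W, N]
Visit L → queue [P, W, N]
Visit P → queue [W, N]
Visit W; enqueue Q → queue [N, Q]
Visit N → queue [Q]
Visit Q → queue []

K, V, U, T, S, R, O, M, J, L, P, W, N, Q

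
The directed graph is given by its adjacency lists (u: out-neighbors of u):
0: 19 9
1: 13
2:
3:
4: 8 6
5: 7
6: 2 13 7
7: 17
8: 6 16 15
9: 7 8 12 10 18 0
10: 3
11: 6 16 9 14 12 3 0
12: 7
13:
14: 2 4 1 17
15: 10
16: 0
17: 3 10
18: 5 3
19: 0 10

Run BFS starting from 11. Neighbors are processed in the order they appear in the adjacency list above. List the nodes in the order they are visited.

Visit 11; enqueue 6, 16, 9, 14, 12, 3, 0 → queue [6, 16, 9, 14, 12, 3, 0]
Visit 6; enqueue 2, 13, 7 → queue [16, 9, 14, 12, 3, 0, 2, 13, 7]
Visit 16 → queue [9, 14, 12, 3, 0, 2, 13, 7]
Visit 9; enqueue 8, 10, 18 → queue [14, 12, 3, 0, 2, 13, 7, 8, 10, 18]
Visit 14; enqueue 4, 1, 17 → queue [12, 3, 0, 2, 13, 7, 8, 10, 18, 4, 1, 17]
Visit 12 → queue [3, 0, 2, 13, 7, 8, 10, 18, 4, 1, 17]
Visit 3 → queue [0, 2, 13, 7, 8, 10, 18, 4, 1, 17]
Visit 0; enqueue 19 → queue [2, 13, 7, 8, 10, 18, 4, 1, 17, 19]
Visit 2 → queue [13, 7, 8, 10, 18, 4, 1, 17, 19]
Visit 13 → queue [7, 8, 10, 18, 4, 1, 17, 19]
Visit 7 → queue [8, 10, 18, 4, 1, 17, 19]
Visit 8; enqueue 15 → queue [10, 18, 4, 1, 17, 19, 15]
Visit 10 → queue [18, 4, 1, 17, 19, 15]
Visit 18; enqueue 5 → queue [4, 1, 17, 19, 15, 5]
Visit 4 → queue [1, 17, 19, 15, 5]
Visit 1 → queue [17, 19, 15, 5]
Visit 17 → queue [19, 15, 5]
Visit 19 → queue [15, 5]
Visit 15 → queue [5]
Visit 5 → queue []

11 -> 6 -> 16 -> 9 -> 14 -> 12 -> 3 -> 0 -> 2 -> 13 -> 7 -> 8 -> 10 -> 18 -> 4 -> 1 -> 17 -> 19 -> 15 -> 5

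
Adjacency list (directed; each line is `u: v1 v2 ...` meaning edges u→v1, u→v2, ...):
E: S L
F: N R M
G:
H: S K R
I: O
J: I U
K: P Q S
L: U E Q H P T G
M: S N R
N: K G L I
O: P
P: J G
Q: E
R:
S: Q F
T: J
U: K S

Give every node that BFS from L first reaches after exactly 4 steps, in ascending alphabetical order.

Level 0: L
Level 1: E, G, H, P, Q, T, U
Level 2: J, K, R, S
Level 3: F, I
Level 4: M, N, O

M, N, O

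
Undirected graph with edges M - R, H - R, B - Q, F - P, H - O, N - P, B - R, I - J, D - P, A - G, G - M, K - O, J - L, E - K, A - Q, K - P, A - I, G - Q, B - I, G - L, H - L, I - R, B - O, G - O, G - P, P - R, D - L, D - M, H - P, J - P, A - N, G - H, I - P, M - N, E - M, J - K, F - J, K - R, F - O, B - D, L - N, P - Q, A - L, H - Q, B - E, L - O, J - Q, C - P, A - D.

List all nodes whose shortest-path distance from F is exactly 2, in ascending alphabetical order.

B, C, D, G, H, I, K, L, N, Q, R

Level 0: F
Level 1: J, O, P
Level 2: B, C, D, G, H, I, K, L, N, Q, R
Level 3: A, E, M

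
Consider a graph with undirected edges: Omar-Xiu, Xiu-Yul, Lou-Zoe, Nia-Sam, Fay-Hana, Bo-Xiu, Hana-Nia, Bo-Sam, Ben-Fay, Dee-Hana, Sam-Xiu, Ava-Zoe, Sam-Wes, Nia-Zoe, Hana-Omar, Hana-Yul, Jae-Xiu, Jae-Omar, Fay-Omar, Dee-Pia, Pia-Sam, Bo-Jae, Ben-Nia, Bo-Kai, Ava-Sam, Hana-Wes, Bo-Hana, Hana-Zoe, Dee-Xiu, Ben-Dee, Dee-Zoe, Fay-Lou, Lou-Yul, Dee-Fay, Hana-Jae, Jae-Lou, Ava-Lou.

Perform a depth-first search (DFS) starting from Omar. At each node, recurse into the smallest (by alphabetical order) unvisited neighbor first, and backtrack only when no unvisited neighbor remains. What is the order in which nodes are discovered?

Visit Omar
Omar → Fay
Fay → Ben
Ben → Dee
Dee → Hana
Hana → Bo
Bo → Jae
Jae → Lou
Lou → Ava
Ava → Sam
Sam → Nia
Nia → Zoe
Sam → Pia
Sam → Wes
Sam → Xiu
Xiu → Yul
Bo → Kai

Omar Fay Ben Dee Hana Bo Jae Lou Ava Sam Nia Zoe Pia Wes Xiu Yul Kai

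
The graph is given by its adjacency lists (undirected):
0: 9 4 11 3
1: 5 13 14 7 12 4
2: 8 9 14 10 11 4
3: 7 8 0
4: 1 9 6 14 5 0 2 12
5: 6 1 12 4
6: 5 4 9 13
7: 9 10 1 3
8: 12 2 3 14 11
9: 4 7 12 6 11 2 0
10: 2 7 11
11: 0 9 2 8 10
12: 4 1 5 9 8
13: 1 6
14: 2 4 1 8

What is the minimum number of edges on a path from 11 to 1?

3

Level 0: 11
Level 1: 0, 2, 8, 9, 10
Level 2: 3, 4, 6, 7, 12, 14
Level 3: 1, 5, 13
1 first appears at level 3.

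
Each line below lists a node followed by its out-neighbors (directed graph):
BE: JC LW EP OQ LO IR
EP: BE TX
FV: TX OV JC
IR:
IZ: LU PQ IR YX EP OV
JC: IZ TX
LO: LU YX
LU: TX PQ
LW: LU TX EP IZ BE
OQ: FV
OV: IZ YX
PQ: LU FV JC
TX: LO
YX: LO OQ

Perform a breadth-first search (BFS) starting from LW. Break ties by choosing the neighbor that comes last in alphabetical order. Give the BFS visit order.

Visit LW; enqueue TX, LU, IZ, EP, BE → queue [TX, LU, IZ, EP, BE]
Visit TX; enqueue LO → queue [LU, IZ, EP, BE, LO]
Visit LU; enqueue PQ → queue [IZ, EP, BE, LO, PQ]
Visit IZ; enqueue YX, OV, IR → queue [EP, BE, LO, PQ, YX, OV, IR]
Visit EP → queue [BE, LO, PQ, YX, OV, IR]
Visit BE; enqueue OQ, JC → queue [LO, PQ, YX, OV, IR, OQ, JC]
Visit LO → queue [PQ, YX, OV, IR, OQ, JC]
Visit PQ; enqueue FV → queue [YX, OV, IR, OQ, JC, FV]
Visit YX → queue [OV, IR, OQ, JC, FV]
Visit OV → queue [IR, OQ, JC, FV]
Visit IR → queue [OQ, JC, FV]
Visit OQ → queue [JC, FV]
Visit JC → queue [FV]
Visit FV → queue []

LW, TX, LU, IZ, EP, BE, LO, PQ, YX, OV, IR, OQ, JC, FV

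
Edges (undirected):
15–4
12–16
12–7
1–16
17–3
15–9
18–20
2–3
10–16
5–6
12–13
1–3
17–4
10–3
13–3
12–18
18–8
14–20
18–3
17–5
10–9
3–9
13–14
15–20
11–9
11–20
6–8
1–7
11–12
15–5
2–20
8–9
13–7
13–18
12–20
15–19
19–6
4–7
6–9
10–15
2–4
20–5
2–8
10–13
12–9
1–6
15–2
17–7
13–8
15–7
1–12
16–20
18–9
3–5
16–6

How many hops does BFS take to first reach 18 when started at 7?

Level 0: 7
Level 1: 1, 4, 12, 13, 15, 17
Level 2: 2, 3, 5, 6, 8, 9, 10, 11, 14, 16, 18, 19, 20
18 first appears at level 2.

2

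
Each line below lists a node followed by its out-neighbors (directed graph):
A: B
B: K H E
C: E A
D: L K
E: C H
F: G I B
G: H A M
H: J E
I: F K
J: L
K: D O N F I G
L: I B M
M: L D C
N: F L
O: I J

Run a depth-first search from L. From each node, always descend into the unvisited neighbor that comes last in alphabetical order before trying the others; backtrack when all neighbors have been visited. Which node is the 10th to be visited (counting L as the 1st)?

H

Visit L
L → M
M → D
D → K
K → O
O → J
O → I
I → F
F → G
G → H
H → E
E → C
C → A
A → B
K → N

Visit order: L, M, D, K, O, J, I, F, G, H, E, C, A, B, N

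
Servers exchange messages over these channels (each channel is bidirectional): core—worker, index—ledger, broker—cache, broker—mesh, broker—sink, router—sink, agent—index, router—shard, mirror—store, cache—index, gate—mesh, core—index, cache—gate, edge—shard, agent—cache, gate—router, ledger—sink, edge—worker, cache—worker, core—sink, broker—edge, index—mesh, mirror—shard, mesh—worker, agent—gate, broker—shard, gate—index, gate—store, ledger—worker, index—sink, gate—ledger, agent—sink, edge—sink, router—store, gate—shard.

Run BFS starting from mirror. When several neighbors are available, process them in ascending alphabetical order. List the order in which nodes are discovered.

Visit mirror; enqueue shard, store → queue [shard, store]
Visit shard; enqueue broker, edge, gate, router → queue [store, broker, edge, gate, router]
Visit store → queue [broker, edge, gate, router]
Visit broker; enqueue cache, mesh, sink → queue [edge, gate, router, cache, mesh, sink]
Visit edge; enqueue worker → queue [gate, router, cache, mesh, sink, worker]
Visit gate; enqueue agent, index, ledger → queue [router, cache, mesh, sink, worker, agent, index, ledger]
Visit router → queue [cache, mesh, sink, worker, agent, index, ledger]
Visit cache → queue [mesh, sink, worker, agent, index, ledger]
Visit mesh → queue [sink, worker, agent, index, ledger]
Visit sink; enqueue core → queue [worker, agent, index, ledger, core]
Visit worker → queue [agent, index, ledger, core]
Visit agent → queue [index, ledger, core]
Visit index → queue [ledger, core]
Visit ledger → queue [core]
Visit core → queue []

mirror shard store broker edge gate router cache mesh sink worker agent index ledger core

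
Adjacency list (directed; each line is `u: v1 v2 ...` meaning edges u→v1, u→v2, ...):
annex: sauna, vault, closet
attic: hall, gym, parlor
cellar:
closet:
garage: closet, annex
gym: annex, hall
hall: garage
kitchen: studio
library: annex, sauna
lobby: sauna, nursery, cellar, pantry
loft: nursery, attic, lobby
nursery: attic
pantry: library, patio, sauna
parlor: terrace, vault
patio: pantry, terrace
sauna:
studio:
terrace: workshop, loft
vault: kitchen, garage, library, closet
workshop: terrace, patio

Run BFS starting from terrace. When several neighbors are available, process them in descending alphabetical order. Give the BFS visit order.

terrace, workshop, loft, patio, nursery, lobby, attic, pantry, sauna, cellar, parlor, hall, gym, library, vault, garage, annex, kitchen, closet, studio

Visit terrace; enqueue workshop, loft → queue [workshop, loft]
Visit workshop; enqueue patio → queue [loft, patio]
Visit loft; enqueue nursery, lobby, attic → queue [patio, nursery, lobby, attic]
Visit patio; enqueue pantry → queue [nursery, lobby, attic, pantry]
Visit nursery → queue [lobby, attic, pantry]
Visit lobby; enqueue sauna, cellar → queue [attic, pantry, sauna, cellar]
Visit attic; enqueue parlor, hall, gym → queue [pantry, sauna, cellar, parlor, hall, gym]
Visit pantry; enqueue library → queue [sauna, cellar, parlor, hall, gym, library]
Visit sauna → queue [cellar, parlor, hall, gym, library]
Visit cellar → queue [parlor, hall, gym, library]
Visit parlor; enqueue vault → queue [hall, gym, library, vault]
Visit hall; enqueue garage → queue [gym, library, vault, garage]
Visit gym; enqueue annex → queue [library, vault, garage, annex]
Visit library → queue [vault, garage, annex]
Visit vault; enqueue kitchen, closet → queue [garage, annex, kitchen, closet]
Visit garage → queue [annex, kitchen, closet]
Visit annex → queue [kitchen, closet]
Visit kitchen; enqueue studio → queue [closet, studio]
Visit closet → queue [studio]
Visit studio → queue []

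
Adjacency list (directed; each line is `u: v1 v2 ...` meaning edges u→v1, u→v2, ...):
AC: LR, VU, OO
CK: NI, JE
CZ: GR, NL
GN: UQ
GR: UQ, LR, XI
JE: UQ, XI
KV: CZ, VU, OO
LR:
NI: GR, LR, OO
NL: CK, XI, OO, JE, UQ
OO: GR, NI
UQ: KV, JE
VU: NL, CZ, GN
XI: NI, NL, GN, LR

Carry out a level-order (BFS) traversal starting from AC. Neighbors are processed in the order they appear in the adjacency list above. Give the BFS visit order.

Visit AC; enqueue LR, VU, OO → queue [LR, VU, OO]
Visit LR → queue [VU, OO]
Visit VU; enqueue NL, CZ, GN → queue [OO, NL, CZ, GN]
Visit OO; enqueue GR, NI → queue [NL, CZ, GN, GR, NI]
Visit NL; enqueue CK, XI, JE, UQ → queue [CZ, GN, GR, NI, CK, XI, JE, UQ]
Visit CZ → queue [GN, GR, NI, CK, XI, JE, UQ]
Visit GN → queue [GR, NI, CK, XI, JE, UQ]
Visit GR → queue [NI, CK, XI, JE, UQ]
Visit NI → queue [CK, XI, JE, UQ]
Visit CK → queue [XI, JE, UQ]
Visit XI → queue [JE, UQ]
Visit JE → queue [UQ]
Visit UQ; enqueue KV → queue [KV]
Visit KV → queue []

AC → LR → VU → OO → NL → CZ → GN → GR → NI → CK → XI → JE → UQ → KV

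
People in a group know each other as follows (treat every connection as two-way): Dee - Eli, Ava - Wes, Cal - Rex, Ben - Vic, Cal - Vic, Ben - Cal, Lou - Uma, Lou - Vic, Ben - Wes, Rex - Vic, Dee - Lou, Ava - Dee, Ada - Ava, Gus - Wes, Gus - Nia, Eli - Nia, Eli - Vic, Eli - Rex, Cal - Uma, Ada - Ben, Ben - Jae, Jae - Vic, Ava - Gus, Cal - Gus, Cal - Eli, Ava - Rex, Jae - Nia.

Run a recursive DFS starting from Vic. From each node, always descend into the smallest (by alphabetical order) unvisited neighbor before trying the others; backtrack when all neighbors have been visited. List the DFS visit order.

Visit Vic
Vic → Ben
Ben → Ada
Ada → Ava
Ava → Dee
Dee → Eli
Eli → Cal
Cal → Gus
Gus → Nia
Nia → Jae
Gus → Wes
Cal → Rex
Cal → Uma
Uma → Lou

Vic Ben Ada Ava Dee Eli Cal Gus Nia Jae Wes Rex Uma Lou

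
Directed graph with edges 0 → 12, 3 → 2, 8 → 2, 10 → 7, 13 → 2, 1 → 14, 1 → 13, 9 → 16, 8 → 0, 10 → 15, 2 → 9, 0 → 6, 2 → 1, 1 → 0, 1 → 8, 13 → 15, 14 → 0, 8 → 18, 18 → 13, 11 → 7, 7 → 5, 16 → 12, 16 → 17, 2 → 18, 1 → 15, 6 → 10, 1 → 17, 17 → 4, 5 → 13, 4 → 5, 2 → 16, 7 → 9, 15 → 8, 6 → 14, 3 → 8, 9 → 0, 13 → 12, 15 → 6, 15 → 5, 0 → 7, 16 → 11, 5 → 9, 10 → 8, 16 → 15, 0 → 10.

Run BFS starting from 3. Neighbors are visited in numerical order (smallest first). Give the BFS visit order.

Visit 3; enqueue 2, 8 → queue [2, 8]
Visit 2; enqueue 1, 9, 16, 18 → queue [8, 1, 9, 16, 18]
Visit 8; enqueue 0 → queue [1, 9, 16, 18, 0]
Visit 1; enqueue 13, 14, 15, 17 → queue [9, 16, 18, 0, 13, 14, 15, 17]
Visit 9 → queue [16, 18, 0, 13, 14, 15, 17]
Visit 16; enqueue 11, 12 → queue [18, 0, 13, 14, 15, 17, 11, 12]
Visit 18 → queue [0, 13, 14, 15, 17, 11, 12]
Visit 0; enqueue 6, 7, 10 → queue [13, 14, 15, 17, 11, 12, 6, 7, 10]
Visit 13 → queue [14, 15, 17, 11, 12, 6, 7, 10]
Visit 14 → queue [15, 17, 11, 12, 6, 7, 10]
Visit 15; enqueue 5 → queue [17, 11, 12, 6, 7, 10, 5]
Visit 17; enqueue 4 → queue [11, 12, 6, 7, 10, 5, 4]
Visit 11 → queue [12, 6, 7, 10, 5, 4]
Visit 12 → queue [6, 7, 10, 5, 4]
Visit 6 → queue [7, 10, 5, 4]
Visit 7 → queue [10, 5, 4]
Visit 10 → queue [5, 4]
Visit 5 → queue [4]
Visit 4 → queue []

3 → 2 → 8 → 1 → 9 → 16 → 18 → 0 → 13 → 14 → 15 → 17 → 11 → 12 → 6 → 7 → 10 → 5 → 4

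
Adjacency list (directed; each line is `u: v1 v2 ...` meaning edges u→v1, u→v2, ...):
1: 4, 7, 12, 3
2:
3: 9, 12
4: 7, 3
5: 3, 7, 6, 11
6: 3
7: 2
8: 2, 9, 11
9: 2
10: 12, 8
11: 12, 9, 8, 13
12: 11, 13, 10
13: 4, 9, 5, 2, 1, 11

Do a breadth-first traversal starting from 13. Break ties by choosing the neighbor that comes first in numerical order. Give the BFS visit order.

Visit 13; enqueue 1, 2, 4, 5, 9, 11 → queue [1, 2, 4, 5, 9, 11]
Visit 1; enqueue 3, 7, 12 → queue [2, 4, 5, 9, 11, 3, 7, 12]
Visit 2 → queue [4, 5, 9, 11, 3, 7, 12]
Visit 4 → queue [5, 9, 11, 3, 7, 12]
Visit 5; enqueue 6 → queue [9, 11, 3, 7, 12, 6]
Visit 9 → queue [11, 3, 7, 12, 6]
Visit 11; enqueue 8 → queue [3, 7, 12, 6, 8]
Visit 3 → queue [7, 12, 6, 8]
Visit 7 → queue [12, 6, 8]
Visit 12; enqueue 10 → queue [6, 8, 10]
Visit 6 → queue [8, 10]
Visit 8 → queue [10]
Visit 10 → queue []

13 -> 1 -> 2 -> 4 -> 5 -> 9 -> 11 -> 3 -> 7 -> 12 -> 6 -> 8 -> 10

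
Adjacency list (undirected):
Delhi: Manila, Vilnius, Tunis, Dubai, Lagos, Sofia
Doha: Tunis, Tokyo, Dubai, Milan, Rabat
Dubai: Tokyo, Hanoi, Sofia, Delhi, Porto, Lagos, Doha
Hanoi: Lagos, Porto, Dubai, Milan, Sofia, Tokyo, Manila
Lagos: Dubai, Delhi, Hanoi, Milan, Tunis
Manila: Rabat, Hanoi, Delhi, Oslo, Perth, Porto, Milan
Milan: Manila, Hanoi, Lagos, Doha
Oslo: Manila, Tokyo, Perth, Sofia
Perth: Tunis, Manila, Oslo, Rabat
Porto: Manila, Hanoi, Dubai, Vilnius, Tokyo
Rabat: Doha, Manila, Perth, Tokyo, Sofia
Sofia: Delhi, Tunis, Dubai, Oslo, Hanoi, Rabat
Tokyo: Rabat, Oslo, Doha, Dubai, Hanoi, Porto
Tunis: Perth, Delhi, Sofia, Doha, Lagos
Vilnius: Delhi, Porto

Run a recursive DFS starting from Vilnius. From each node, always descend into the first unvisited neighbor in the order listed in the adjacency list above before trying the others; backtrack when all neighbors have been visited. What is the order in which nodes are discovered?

Visit Vilnius
Vilnius → Delhi
Delhi → Manila
Manila → Rabat
Rabat → Doha
Doha → Tunis
Tunis → Perth
Perth → Oslo
Oslo → Tokyo
Tokyo → Dubai
Dubai → Hanoi
Hanoi → Lagos
Lagos → Milan
Hanoi → Porto
Hanoi → Sofia

Vilnius -> Delhi -> Manila -> Rabat -> Doha -> Tunis -> Perth -> Oslo -> Tokyo -> Dubai -> Hanoi -> Lagos -> Milan -> Porto -> Sofia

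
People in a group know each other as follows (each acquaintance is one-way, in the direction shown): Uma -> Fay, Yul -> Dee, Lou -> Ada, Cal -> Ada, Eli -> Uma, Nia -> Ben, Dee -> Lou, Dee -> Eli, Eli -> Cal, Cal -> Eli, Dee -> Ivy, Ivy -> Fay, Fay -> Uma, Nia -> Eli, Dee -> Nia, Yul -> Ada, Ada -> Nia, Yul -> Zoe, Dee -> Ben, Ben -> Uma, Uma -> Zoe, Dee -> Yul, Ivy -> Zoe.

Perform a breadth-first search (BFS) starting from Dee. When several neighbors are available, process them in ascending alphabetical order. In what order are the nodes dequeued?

Visit Dee; enqueue Ben, Eli, Ivy, Lou, Nia, Yul → queue [Ben, Eli, Ivy, Lou, Nia, Yul]
Visit Ben; enqueue Uma → queue [Eli, Ivy, Lou, Nia, Yul, Uma]
Visit Eli; enqueue Cal → queue [Ivy, Lou, Nia, Yul, Uma, Cal]
Visit Ivy; enqueue Fay, Zoe → queue [Lou, Nia, Yul, Uma, Cal, Fay, Zoe]
Visit Lou; enqueue Ada → queue [Nia, Yul, Uma, Cal, Fay, Zoe, Ada]
Visit Nia → queue [Yul, Uma, Cal, Fay, Zoe, Ada]
Visit Yul → queue [Uma, Cal, Fay, Zoe, Ada]
Visit Uma → queue [Cal, Fay, Zoe, Ada]
Visit Cal → queue [Fay, Zoe, Ada]
Visit Fay → queue [Zoe, Ada]
Visit Zoe → queue [Ada]
Visit Ada → queue []

Dee → Ben → Eli → Ivy → Lou → Nia → Yul → Uma → Cal → Fay → Zoe → Ada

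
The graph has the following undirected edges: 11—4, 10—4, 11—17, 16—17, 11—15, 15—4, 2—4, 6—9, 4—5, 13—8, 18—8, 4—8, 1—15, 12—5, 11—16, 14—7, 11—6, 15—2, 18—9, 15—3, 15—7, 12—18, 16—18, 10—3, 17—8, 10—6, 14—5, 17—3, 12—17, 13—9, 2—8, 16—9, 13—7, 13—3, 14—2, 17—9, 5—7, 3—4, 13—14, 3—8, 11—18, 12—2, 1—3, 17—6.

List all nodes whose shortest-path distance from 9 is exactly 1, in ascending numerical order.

Level 0: 9
Level 1: 6, 13, 16, 17, 18
Level 2: 3, 7, 8, 10, 11, 12, 14
Level 3: 1, 2, 4, 5, 15

6, 13, 16, 17, 18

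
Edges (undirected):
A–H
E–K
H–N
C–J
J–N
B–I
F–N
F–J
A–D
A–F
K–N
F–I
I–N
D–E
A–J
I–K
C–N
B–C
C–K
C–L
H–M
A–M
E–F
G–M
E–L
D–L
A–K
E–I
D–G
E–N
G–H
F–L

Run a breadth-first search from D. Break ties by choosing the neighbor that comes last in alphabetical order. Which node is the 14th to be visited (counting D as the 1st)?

Visit D; enqueue L, G, E, A → queue [L, G, E, A]
Visit L; enqueue F, C → queue [G, E, A, F, C]
Visit G; enqueue M, H → queue [E, A, F, C, M, H]
Visit E; enqueue N, K, I → queue [A, F, C, M, H, N, K, I]
Visit A; enqueue J → queue [F, C, M, H, N, K, I, J]
Visit F → queue [C, M, H, N, K, I, J]
Visit C; enqueue B → queue [M, H, N, K, I, J, B]
Visit M → queue [H, N, K, I, J, B]
Visit H → queue [N, K, I, J, B]
Visit N → queue [K, I, J, B]
Visit K → queue [I, J, B]
Visit I → queue [J, B]
Visit J → queue [B]
Visit B → queue []

Visit order: D, L, G, E, A, F, C, M, H, N, K, I, J, B

B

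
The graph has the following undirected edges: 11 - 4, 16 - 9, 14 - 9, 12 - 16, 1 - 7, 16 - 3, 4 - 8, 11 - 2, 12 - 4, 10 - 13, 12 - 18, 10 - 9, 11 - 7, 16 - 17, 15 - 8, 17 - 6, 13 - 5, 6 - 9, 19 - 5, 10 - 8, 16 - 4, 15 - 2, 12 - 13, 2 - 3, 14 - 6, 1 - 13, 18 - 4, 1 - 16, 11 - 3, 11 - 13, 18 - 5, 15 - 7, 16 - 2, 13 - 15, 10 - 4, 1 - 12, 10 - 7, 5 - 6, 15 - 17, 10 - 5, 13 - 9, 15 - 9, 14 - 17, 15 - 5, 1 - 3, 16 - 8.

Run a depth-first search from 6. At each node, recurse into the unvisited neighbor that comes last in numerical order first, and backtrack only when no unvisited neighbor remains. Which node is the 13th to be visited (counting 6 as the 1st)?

Visit 6
6 → 17
17 → 16
16 → 12
12 → 18
18 → 5
5 → 19
5 → 15
15 → 13
13 → 11
11 → 7
7 → 10
10 → 9
9 → 14
10 → 8
8 → 4
7 → 1
1 → 3
3 → 2

Visit order: 6, 17, 16, 12, 18, 5, 19, 15, 13, 11, 7, 10, 9, 14, 8, 4, 1, 3, 2

9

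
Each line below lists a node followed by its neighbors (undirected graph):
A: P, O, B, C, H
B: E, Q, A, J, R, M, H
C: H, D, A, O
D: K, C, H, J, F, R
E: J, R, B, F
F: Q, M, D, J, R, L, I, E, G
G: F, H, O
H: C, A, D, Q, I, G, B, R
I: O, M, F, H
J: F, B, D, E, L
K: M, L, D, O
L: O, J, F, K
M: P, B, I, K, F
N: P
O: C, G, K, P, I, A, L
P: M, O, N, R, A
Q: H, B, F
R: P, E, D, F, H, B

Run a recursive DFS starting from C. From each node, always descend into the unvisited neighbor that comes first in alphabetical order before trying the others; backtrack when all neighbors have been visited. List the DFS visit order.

Visit C
C → A
A → B
B → E
E → F
F → D
D → H
H → G
G → O
O → I
I → M
M → K
K → L
L → J
M → P
P → N
P → R
H → Q

C A B E F D H G O I M K L J P N R Q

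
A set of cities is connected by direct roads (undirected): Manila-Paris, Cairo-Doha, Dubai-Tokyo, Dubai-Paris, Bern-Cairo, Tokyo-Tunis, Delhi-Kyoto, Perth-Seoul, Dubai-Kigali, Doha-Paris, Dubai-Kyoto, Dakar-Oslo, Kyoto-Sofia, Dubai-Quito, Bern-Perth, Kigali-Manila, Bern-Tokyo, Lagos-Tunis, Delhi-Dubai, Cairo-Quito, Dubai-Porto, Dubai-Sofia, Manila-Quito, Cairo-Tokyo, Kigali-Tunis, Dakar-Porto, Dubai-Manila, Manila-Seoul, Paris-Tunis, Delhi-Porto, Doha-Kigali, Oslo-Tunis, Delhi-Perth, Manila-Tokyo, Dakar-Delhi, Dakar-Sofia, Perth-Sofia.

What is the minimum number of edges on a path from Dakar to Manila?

3

Level 0: Dakar
Level 1: Delhi, Oslo, Porto, Sofia
Level 2: Dubai, Kyoto, Perth, Tunis
Level 3: Bern, Kigali, Lagos, Manila, Paris, Quito, Seoul, Tokyo
Level 4: Cairo, Doha
Manila first appears at level 3.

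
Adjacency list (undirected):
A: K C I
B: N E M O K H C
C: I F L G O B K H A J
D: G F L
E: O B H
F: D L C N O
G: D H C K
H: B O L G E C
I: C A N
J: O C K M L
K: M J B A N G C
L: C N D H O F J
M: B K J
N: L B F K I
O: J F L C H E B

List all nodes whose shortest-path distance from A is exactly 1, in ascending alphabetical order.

Level 0: A
Level 1: C, I, K
Level 2: B, F, G, H, J, L, M, N, O
Level 3: D, E

C, I, K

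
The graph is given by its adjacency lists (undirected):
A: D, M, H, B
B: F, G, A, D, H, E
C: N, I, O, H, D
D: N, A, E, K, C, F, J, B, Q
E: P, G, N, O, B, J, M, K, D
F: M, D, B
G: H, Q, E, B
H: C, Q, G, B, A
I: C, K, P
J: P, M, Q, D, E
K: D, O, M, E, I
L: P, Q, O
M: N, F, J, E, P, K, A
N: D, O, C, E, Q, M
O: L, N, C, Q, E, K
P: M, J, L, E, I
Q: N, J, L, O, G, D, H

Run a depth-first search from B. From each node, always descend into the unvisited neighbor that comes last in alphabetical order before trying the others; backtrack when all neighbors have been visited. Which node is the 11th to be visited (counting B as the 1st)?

K

Visit B
B → H
H → Q
Q → O
O → N
N → M
M → P
P → L
P → J
J → E
E → K
K → I
I → C
C → D
D → F
D → A
E → G

Visit order: B, H, Q, O, N, M, P, L, J, E, K, I, C, D, F, A, G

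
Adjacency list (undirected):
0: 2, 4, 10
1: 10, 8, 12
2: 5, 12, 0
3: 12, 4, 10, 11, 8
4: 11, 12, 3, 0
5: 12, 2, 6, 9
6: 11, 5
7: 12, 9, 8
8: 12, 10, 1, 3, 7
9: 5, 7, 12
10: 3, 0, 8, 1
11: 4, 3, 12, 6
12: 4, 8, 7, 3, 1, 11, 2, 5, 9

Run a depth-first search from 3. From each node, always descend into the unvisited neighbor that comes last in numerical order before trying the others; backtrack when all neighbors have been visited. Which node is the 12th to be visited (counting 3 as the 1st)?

Visit 3
3 → 12
12 → 11
11 → 6
6 → 5
5 → 9
9 → 7
7 → 8
8 → 10
10 → 1
10 → 0
0 → 4
0 → 2

Visit order: 3, 12, 11, 6, 5, 9, 7, 8, 10, 1, 0, 4, 2

4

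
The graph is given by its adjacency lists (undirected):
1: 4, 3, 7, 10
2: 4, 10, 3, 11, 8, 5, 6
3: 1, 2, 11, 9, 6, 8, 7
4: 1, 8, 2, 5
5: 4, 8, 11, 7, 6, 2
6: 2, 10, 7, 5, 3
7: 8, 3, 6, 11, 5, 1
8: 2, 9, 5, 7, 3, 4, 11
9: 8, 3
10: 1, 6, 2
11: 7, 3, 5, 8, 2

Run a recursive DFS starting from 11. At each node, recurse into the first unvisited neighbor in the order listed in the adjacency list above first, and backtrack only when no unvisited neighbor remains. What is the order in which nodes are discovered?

11 -> 7 -> 8 -> 2 -> 4 -> 1 -> 3 -> 9 -> 6 -> 10 -> 5

Visit 11
11 → 7
7 → 8
8 → 2
2 → 4
4 → 1
1 → 3
3 → 9
3 → 6
6 → 10
6 → 5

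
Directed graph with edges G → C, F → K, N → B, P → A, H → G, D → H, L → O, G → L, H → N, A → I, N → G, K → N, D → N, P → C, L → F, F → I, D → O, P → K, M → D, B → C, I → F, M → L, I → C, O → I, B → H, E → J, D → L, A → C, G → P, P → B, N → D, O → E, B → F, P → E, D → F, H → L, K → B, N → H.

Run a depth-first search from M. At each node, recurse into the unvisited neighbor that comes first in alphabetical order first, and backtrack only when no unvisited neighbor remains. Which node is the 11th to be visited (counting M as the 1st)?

O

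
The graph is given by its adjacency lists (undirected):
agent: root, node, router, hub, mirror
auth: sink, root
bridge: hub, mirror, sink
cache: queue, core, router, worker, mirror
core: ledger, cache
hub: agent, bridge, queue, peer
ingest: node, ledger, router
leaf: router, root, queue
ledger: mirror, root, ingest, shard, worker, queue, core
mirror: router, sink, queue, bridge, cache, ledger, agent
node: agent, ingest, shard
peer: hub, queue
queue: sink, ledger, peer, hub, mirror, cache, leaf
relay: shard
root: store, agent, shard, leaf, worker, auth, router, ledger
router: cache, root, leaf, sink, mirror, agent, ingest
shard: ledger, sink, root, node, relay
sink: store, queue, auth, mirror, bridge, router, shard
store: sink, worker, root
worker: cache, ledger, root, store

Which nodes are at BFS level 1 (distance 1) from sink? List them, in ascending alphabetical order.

Level 0: sink
Level 1: auth, bridge, mirror, queue, router, shard, store
Level 2: agent, cache, hub, ingest, leaf, ledger, node, peer, relay, root, worker
Level 3: core

auth, bridge, mirror, queue, router, shard, store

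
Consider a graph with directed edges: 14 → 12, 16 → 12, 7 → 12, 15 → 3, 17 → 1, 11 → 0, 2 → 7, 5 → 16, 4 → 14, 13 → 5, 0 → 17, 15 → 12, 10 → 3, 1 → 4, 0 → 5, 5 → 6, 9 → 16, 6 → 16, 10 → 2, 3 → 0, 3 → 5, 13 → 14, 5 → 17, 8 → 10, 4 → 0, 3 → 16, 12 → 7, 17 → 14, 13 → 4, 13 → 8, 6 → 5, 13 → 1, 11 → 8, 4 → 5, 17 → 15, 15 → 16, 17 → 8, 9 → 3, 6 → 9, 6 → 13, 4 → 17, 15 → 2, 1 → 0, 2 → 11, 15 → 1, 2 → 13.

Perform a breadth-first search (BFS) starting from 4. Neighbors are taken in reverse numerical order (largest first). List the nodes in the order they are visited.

Visit 4; enqueue 17, 14, 5, 0 → queue [17, 14, 5, 0]
Visit 17; enqueue 15, 8, 1 → queue [14, 5, 0, 15, 8, 1]
Visit 14; enqueue 12 → queue [5, 0, 15, 8, 1, 12]
Visit 5; enqueue 16, 6 → queue [0, 15, 8, 1, 12, 16, 6]
Visit 0 → queue [15, 8, 1, 12, 16, 6]
Visit 15; enqueue 3, 2 → queue [8, 1, 12, 16, 6, 3, 2]
Visit 8; enqueue 10 → queue [1, 12, 16, 6, 3, 2, 10]
Visit 1 → queue [12, 16, 6, 3, 2, 10]
Visit 12; enqueue 7 → queue [16, 6, 3, 2, 10, 7]
Visit 16 → queue [6, 3, 2, 10, 7]
Visit 6; enqueue 13, 9 → queue [3, 2, 10, 7, 13, 9]
Visit 3 → queue [2, 10, 7, 13, 9]
Visit 2; enqueue 11 → queue [10, 7, 13, 9, 11]
Visit 10 → queue [7, 13, 9, 11]
Visit 7 → queue [13, 9, 11]
Visit 13 → queue [9, 11]
Visit 9 → queue [11]
Visit 11 → queue []

4, 17, 14, 5, 0, 15, 8, 1, 12, 16, 6, 3, 2, 10, 7, 13, 9, 11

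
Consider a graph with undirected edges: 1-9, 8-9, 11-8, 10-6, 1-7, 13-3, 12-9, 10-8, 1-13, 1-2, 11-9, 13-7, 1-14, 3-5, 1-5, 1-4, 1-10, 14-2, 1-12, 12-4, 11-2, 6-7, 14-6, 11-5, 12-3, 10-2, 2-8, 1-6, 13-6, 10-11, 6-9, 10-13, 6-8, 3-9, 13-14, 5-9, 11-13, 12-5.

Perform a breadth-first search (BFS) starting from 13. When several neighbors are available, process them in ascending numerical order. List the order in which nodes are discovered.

13, 1, 3, 6, 7, 10, 11, 14, 2, 4, 5, 9, 12, 8

Visit 13; enqueue 1, 3, 6, 7, 10, 11, 14 → queue [1, 3, 6, 7, 10, 11, 14]
Visit 1; enqueue 2, 4, 5, 9, 12 → queue [3, 6, 7, 10, 11, 14, 2, 4, 5, 9, 12]
Visit 3 → queue [6, 7, 10, 11, 14, 2, 4, 5, 9, 12]
Visit 6; enqueue 8 → queue [7, 10, 11, 14, 2, 4, 5, 9, 12, 8]
Visit 7 → queue [10, 11, 14, 2, 4, 5, 9, 12, 8]
Visit 10 → queue [11, 14, 2, 4, 5, 9, 12, 8]
Visit 11 → queue [14, 2, 4, 5, 9, 12, 8]
Visit 14 → queue [2, 4, 5, 9, 12, 8]
Visit 2 → queue [4, 5, 9, 12, 8]
Visit 4 → queue [5, 9, 12, 8]
Visit 5 → queue [9, 12, 8]
Visit 9 → queue [12, 8]
Visit 12 → queue [8]
Visit 8 → queue []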